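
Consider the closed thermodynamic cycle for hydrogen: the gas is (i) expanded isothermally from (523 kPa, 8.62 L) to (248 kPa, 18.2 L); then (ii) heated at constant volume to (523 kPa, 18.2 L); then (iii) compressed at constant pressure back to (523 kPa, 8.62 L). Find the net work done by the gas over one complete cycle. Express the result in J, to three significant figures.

Leg (i): W = PᵢVᵢ ln(V_f/Vᵢ) = (4508) ln(18.2/8.62) = 3369 J.
Leg (ii): W = 0.
Leg (iii): W = PΔV = (523)(8.62 − 18.2) = -5010 J.
W_net = 3369 − 5010 = -1641 J.

W_net ≈ -1640 J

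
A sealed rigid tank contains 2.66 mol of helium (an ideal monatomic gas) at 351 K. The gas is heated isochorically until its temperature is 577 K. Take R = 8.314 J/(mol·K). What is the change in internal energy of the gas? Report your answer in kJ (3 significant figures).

ΔU ≈ 7.50 kJ

Constant volume ⇒ W = 0, so Q = ΔU = nCᵥΔT with Cᵥ = 3R/2 = 12.47 J/(mol·K).
ΔU = (2.66)(12.47)(577 − 351) = 7497 J.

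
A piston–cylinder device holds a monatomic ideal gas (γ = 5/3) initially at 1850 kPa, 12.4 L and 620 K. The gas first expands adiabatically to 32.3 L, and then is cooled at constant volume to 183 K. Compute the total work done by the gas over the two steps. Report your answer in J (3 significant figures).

W_total ≈ 16200 J

Step 1 (adiabatic): W = (P₁V₁ − P₂V₂)/(γ−1) = (22940 − 12117)/0.667 = 16234 J.
Step 2 (isochoric): W = 0 (constant volume).
W_total = 16234 + 0 = 16234 J.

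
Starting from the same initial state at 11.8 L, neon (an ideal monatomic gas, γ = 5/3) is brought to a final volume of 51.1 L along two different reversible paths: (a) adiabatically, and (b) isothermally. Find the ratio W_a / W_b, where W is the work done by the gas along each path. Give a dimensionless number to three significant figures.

W_a / W_b ≈ 0.638

Path (a) adiabatic: W = P₁V₁(1 − (V₁/V₂)^(γ−1))/(γ−1) → W_a/(P₁V₁) = 0.9354.
Path (b) isothermal: W = P₁V₁ ln(V₂/V₁) → W_b/(P₁V₁) = 1.466.
W_a / W_b = 0.9354 / 1.466 = 0.6382.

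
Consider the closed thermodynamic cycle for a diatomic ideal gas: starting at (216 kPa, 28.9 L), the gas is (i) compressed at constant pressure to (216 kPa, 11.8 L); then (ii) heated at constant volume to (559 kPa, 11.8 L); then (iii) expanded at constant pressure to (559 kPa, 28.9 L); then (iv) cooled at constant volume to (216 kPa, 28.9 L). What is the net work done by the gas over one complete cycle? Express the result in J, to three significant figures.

W_net ≈ 5870 J

Constant-volume legs do no work.
W(i) = (216)(11.8 − 28.9) = -3694 J; W(iii) = (559)(28.9 − 11.8) = 9559 J.
W_net = -3694 + 9559 = 5865 J (the clockwise enclosed area).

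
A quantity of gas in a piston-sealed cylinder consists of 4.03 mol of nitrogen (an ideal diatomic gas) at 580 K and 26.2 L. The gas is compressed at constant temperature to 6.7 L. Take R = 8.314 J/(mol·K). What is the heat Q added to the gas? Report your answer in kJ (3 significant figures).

Q ≈ -26.5 kJ

Isothermal ⇒ ΔU = 0, so Q = W = nRT ln(V₂/V₁).
Q = (4.03)(8.314)(580) ln(6.7/26.2) = 19433 × -1.364 = -26500 J.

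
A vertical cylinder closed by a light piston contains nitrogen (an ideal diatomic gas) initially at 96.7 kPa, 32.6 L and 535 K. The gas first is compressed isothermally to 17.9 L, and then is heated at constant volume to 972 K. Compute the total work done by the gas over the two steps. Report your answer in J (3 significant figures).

Step 1 (isothermal): W = P₁V₁ ln(V₂/V₁) = (3152) ln(17.9/32.6) = -1890 J.
Step 2 (isochoric): W = 0 (constant volume).
W_total = -1890 + 0 = -1890 J.

W_total ≈ -1890 J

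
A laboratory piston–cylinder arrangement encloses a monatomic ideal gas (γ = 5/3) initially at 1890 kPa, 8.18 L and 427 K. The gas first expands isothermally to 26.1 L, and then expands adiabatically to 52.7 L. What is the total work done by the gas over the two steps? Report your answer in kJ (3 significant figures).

W_total ≈ 26.6 kJ

Step 1 (isothermal): W = P₁V₁ ln(V₂/V₁) = (15460) ln(26.1/8.18) = 17938 J.
After step 1: P = 592.3 kPa, V = 26.1 L, T = 427 K.
Step 2 (adiabatic): W = (P₁V₁ − P₂V₂)/(γ−1) = (15460 − 9678)/0.667 = 8674 J.
W_total = 17938 + 8674 = 26611 J.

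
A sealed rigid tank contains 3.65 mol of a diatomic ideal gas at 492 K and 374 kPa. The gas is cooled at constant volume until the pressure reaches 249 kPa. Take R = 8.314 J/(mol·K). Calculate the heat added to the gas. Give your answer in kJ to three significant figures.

Q ≈ -12.5 kJ

Constant volume ⇒ W = 0, so Q = ΔU = nCᵥΔT with Cᵥ = 5R/2 = 20.79 J/(mol·K).
At constant V, T₂/T₁ = P₂/P₁ ⇒ ΔT = T₁(P₂/P₁ − 1) = 492·(249/374 − 1) = -164.4 K.
ΔU = (3.65)(20.79)(-164.4) = -12475 J.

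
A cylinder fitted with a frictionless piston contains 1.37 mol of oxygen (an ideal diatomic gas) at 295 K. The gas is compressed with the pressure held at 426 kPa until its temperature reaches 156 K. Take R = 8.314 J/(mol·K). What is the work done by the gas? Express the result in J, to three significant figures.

W ≈ -1580 J

Isobaric: W = P ΔV = nR ΔT.
W = (1.37)(8.314)(156 − 295) = -1583 J.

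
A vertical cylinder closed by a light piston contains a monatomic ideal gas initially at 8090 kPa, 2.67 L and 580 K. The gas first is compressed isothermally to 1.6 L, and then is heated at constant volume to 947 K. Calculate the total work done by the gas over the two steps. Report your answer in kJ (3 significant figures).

W_total ≈ -11.1 kJ

Step 1 (isothermal): W = P₁V₁ ln(V₂/V₁) = (21600) ln(1.6/2.67) = -11061 J.
Step 2 (isochoric): W = 0 (constant volume).
W_total = -11061 + 0 = -11061 J.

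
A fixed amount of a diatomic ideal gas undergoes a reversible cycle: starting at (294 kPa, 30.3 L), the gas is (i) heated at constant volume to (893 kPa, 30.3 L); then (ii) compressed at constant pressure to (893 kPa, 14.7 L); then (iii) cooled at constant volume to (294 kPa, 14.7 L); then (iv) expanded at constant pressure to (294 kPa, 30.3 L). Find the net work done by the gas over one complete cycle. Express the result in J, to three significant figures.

W_net ≈ -9340 J

Constant-volume legs do no work.
W(ii) = (893)(14.7 − 30.3) = -13931 J; W(iv) = (294)(30.3 − 14.7) = 4586 J.
W_net = -13931 + 4586 = -9344 J (the counter-clockwise enclosed area).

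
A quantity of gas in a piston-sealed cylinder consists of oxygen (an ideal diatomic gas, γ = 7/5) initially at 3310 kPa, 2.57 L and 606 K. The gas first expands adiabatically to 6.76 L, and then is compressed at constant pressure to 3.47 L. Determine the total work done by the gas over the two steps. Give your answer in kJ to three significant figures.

W_total ≈ 4.01 kJ

Step 1 (adiabatic): W = (P₁V₁ − P₂V₂)/(γ−1) = (8507 − 5778)/0.4 = 6822 J.
After step 1: P = 854.7 kPa, V = 6.76 L, T = 411.6 K.
Step 2 (isobaric): W = PΔV = (854.7 kPa)(3.47 − 6.76 L) = -2812 J.
W_total = 6822 − 2812 = 4011 J.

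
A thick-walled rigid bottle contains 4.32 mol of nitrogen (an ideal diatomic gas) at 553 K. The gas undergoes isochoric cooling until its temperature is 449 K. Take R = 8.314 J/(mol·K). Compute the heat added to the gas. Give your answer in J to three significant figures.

Constant volume ⇒ W = 0, so Q = ΔU = nCᵥΔT with Cᵥ = 5R/2 = 20.79 J/(mol·K).
ΔU = (4.32)(20.79)(449 − 553) = -9338 J.

Q ≈ -9340 J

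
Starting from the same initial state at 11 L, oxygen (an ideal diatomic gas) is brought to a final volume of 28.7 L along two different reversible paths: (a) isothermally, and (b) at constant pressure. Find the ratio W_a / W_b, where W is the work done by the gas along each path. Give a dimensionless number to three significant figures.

W_a / W_b ≈ 0.596

Path (a) isothermal: W = P₁V₁ ln(V₂/V₁) → W_a/(P₁V₁) = 0.959.
Path (b) isobaric: W = P₁(V₂ − V₁) → W_b/(P₁V₁) = 1.609.
W_a / W_b = 0.959 / 1.609 = 0.596.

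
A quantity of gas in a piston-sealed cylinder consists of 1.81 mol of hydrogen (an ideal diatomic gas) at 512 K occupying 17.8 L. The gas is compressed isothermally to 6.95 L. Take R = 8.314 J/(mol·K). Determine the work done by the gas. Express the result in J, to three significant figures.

W ≈ -7250 J

Isothermal: W = nRT ln(V₂/V₁).
W = (1.81)(8.314)(512) × ln(6.95/17.8)
  = 7705 × -0.9405
W_by_gas = -7246 J.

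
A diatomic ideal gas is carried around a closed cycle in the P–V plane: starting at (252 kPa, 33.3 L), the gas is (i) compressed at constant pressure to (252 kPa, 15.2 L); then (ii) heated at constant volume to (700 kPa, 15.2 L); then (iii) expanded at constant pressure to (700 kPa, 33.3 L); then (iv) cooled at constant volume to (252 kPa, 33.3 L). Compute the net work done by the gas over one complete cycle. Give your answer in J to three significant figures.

W_net ≈ 8110 J

Constant-volume legs do no work.
W(i) = (252)(15.2 − 33.3) = -4561 J; W(iii) = (700)(33.3 − 15.2) = 12670 J.
W_net = -4561 + 12670 = 8109 J (the clockwise enclosed area).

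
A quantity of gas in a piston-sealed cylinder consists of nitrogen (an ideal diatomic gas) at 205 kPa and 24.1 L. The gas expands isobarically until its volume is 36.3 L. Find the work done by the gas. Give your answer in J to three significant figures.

W ≈ 2500 J

Isobaric: W = P ΔV.
W = (205 kPa)(36.3 − 24.1 L) = (205)(12.2) = 2501 J.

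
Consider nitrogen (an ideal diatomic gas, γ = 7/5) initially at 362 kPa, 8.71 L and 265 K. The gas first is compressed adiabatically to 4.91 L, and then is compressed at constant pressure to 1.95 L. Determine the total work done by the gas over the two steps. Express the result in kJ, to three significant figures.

Step 1 (adiabatic): W = (P₁V₁ − P₂V₂)/(γ−1) = (3153 − 3966)/0.4 = -2031 J.
After step 1: P = 807.6 kPa, V = 4.91 L, T = 333.3 K.
Step 2 (isobaric): W = PΔV = (807.6 kPa)(1.95 − 4.91 L) = -2391 J.
W_total = -2031 − 2391 = -4422 J.

W_total ≈ -4.42 kJ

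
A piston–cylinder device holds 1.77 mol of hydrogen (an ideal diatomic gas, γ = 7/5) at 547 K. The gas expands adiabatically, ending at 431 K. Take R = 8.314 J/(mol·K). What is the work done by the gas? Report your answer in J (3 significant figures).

Adiabatic ⇒ Q = 0, so W_by = −ΔU = nCᵥ(T₁ − T₂).
Cᵥ = 5R/2 = 20.79 J/(mol·K).
W = (1.77)(20.79)(547 − 431) = 4268 J.

W ≈ 4270 J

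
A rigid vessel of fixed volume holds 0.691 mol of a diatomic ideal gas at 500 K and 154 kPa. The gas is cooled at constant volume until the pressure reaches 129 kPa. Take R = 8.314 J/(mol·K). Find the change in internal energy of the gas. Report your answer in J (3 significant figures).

ΔU ≈ -1170 J

Constant volume ⇒ W = 0, so Q = ΔU = nCᵥΔT with Cᵥ = 5R/2 = 20.79 J/(mol·K).
At constant V, T₂/T₁ = P₂/P₁ ⇒ ΔT = T₁(P₂/P₁ − 1) = 500·(129/154 − 1) = -81.17 K.
ΔU = (0.691)(20.79)(-81.17) = -1166 J.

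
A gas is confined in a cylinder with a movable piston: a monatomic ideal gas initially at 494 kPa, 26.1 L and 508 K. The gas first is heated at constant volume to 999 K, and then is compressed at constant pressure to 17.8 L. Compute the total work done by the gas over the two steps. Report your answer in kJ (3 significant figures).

W_total ≈ -8.06 kJ

Step 1 (isochoric): W = 0 (constant volume).
After step 1: P = 971.5 kPa (V unchanged).
Step 2 (isobaric): W = PΔV = (971.5 kPa)(17.8 − 26.1 L) = -8063 J.
W_total = 0 − 8063 = -8063 J.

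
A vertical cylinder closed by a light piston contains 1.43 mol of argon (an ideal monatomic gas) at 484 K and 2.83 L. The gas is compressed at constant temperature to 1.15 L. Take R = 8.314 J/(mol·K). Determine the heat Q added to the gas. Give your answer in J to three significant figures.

Q ≈ -5180 J

Isothermal ⇒ ΔU = 0, so Q = W = nRT ln(V₂/V₁).
Q = (1.43)(8.314)(484) ln(1.15/2.83) = 5754 × -0.9005 = -5182 J.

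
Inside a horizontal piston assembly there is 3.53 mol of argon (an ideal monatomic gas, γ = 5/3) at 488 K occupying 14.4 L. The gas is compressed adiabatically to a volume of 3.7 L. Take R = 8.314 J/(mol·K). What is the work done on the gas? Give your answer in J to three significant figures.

Adiabatic: TV^(γ−1) = const with γ = 5/3.
T₂ = T₁ (V₁/V₂)^(γ−1) = 488 × (14.4/3.7)^0.667 = 488 × 2.474 = 1207 K.
W_by = nCᵥ(T₁ − T₂) = (3.53)(12.47)(488 − 1207) = -31671 J.
Work on gas = −W_by = 31671 J.

W ≈ 31700 J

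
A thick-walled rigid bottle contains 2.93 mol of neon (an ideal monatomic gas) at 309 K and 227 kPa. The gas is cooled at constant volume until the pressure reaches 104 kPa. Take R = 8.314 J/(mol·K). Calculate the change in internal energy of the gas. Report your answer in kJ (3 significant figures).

Constant volume ⇒ W = 0, so Q = ΔU = nCᵥΔT with Cᵥ = 3R/2 = 12.47 J/(mol·K).
At constant V, T₂/T₁ = P₂/P₁ ⇒ ΔT = T₁(P₂/P₁ − 1) = 309·(104/227 − 1) = -167.4 K.
ΔU = (2.93)(12.47)(-167.4) = -6118 J.

ΔU ≈ -6.12 kJ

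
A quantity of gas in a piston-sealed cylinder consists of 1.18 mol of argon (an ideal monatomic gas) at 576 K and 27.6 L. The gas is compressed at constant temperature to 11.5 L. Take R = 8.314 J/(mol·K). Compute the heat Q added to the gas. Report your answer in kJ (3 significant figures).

Isothermal ⇒ ΔU = 0, so Q = W = nRT ln(V₂/V₁).
Q = (1.18)(8.314)(576) ln(11.5/27.6) = 5651 × -0.8755 = -4947 J.

Q ≈ -4.95 kJ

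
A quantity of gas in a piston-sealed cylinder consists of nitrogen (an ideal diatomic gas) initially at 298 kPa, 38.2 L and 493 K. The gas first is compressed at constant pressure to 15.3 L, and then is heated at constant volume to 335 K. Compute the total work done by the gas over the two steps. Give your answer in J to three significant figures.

W_total ≈ -6820 J

Step 1 (isobaric): W = PΔV = (298 kPa)(15.3 − 38.2 L) = -6824 J.
Step 2 (isochoric): W = 0 (constant volume).
W_total = -6824 + 0 = -6824 J.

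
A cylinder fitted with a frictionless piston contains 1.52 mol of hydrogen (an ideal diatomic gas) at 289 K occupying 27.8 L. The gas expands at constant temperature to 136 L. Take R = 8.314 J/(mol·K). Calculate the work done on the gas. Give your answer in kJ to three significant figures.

W ≈ -5.80 kJ

Isothermal: W = nRT ln(V₂/V₁).
W = (1.52)(8.314)(289) × ln(136/27.8)
  = 3652 × 1.588
W_by_gas = 5798 J; work on gas = −W_by = -5798 J.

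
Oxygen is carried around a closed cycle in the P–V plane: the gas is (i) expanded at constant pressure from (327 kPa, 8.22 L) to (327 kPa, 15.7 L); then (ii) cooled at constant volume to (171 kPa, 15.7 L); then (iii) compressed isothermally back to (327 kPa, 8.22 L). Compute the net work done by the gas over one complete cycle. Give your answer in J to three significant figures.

W_net ≈ 709 J

Leg (i): W = PΔV = (327)(15.7 − 8.22) = 2446 J.
Leg (ii): W = 0.
Leg (iii): W = PᵢVᵢ ln(V_f/Vᵢ) = (2685) ln(8.22/15.7) = -1737 J.
W_net = 2446 − 1737 = 708.7 J.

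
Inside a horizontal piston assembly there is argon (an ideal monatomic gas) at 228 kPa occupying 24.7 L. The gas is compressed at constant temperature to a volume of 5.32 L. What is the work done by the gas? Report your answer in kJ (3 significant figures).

Isothermal: W = nRT ln(V₂/V₁) = P₁V₁ ln(V₂/V₁).
P₁V₁ = (228 kPa)(24.7 L) = 5632 J.
W = 5632 × ln(5.32/24.7) = 5632 × -1.535
W_by_gas = -8646 J.

W ≈ -8.65 kJ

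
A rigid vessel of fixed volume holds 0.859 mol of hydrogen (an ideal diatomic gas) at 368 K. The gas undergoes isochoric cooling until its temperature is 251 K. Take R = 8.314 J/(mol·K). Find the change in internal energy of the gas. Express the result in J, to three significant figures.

ΔU ≈ -2090 J

Constant volume ⇒ W = 0, so Q = ΔU = nCᵥΔT with Cᵥ = 5R/2 = 20.79 J/(mol·K).
ΔU = (0.859)(20.79)(251 − 368) = -2089 J.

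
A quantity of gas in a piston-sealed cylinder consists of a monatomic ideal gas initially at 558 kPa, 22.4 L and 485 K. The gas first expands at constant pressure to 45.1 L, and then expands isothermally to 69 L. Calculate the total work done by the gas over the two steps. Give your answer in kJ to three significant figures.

Step 1 (isobaric): W = PΔV = (558 kPa)(45.1 − 22.4 L) = 12667 J.
After step 1: P = 558 kPa, V = 45.1 L, T = 976.5 K.
Step 2 (isothermal): W = P₁V₁ ln(V₂/V₁) = (25166) ln(69/45.1) = 10701 J.
W_total = 12667 + 10701 = 23368 J.

W_total ≈ 23.4 kJ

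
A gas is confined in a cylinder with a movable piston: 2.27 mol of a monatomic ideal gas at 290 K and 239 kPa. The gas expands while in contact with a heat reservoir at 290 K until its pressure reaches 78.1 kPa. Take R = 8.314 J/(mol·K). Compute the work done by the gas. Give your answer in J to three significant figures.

W ≈ 6120 J

Isothermal process: W = nRT ln(V₂/V₁) = nRT ln(P₁/P₂).
W = (2.27)(8.314)(290) × ln(239/78.1)
  = 5473 × ln(3.06) = 5473 × 1.118
W_by_gas = 6122 J.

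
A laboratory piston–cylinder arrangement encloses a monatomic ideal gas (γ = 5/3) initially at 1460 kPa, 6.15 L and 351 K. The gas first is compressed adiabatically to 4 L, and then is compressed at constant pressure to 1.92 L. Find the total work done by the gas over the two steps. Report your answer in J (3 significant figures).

W_total ≈ -10700 J

Step 1 (adiabatic): W = (P₁V₁ − P₂V₂)/(γ−1) = (8979 − 11961)/0.667 = -4473 J.
After step 1: P = 2990 kPa, V = 4 L, T = 467.6 K.
Step 2 (isobaric): W = PΔV = (2990 kPa)(1.92 − 4 L) = -6220 J.
W_total = -4473 − 6220 = -10693 J.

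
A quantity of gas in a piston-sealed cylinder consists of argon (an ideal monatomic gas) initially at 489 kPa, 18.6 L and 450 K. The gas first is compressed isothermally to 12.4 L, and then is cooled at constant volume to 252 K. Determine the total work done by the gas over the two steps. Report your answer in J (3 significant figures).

Step 1 (isothermal): W = P₁V₁ ln(V₂/V₁) = (9095) ln(12.4/18.6) = -3688 J.
Step 2 (isochoric): W = 0 (constant volume).
W_total = -3688 + 0 = -3688 J.

W_total ≈ -3690 J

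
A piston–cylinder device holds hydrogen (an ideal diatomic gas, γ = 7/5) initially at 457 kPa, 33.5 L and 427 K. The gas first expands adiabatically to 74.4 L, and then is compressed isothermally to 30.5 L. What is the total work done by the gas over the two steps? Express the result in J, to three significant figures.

Step 1 (adiabatic): W = (P₁V₁ − P₂V₂)/(γ−1) = (15310 − 11126)/0.4 = 10458 J.
After step 1: P = 149.5 kPa, V = 74.4 L, T = 310.3 K.
Step 2 (isothermal): W = P₁V₁ ln(V₂/V₁) = (11126) ln(30.5/74.4) = -9922 J.
W_total = 10458 − 9922 = 536.4 J.

W_total ≈ 536 J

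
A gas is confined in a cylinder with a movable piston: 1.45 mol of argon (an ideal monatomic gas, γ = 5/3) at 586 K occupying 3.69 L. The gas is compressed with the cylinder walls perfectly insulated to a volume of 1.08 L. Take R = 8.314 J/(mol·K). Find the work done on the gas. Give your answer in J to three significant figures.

W ≈ 13400 J

Adiabatic: TV^(γ−1) = const with γ = 5/3.
T₂ = T₁ (V₁/V₂)^(γ−1) = 586 × (3.69/1.08)^0.667 = 586 × 2.268 = 1329 K.
W_by = nCᵥ(T₁ − T₂) = (1.45)(12.47)(586 − 1329) = -13442 J.
Work on gas = −W_by = 13442 J.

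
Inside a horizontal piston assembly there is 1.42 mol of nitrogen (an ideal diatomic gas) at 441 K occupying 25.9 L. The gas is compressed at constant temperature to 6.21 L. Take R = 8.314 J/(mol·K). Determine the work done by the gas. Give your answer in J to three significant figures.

W ≈ -7440 J

Isothermal: W = nRT ln(V₂/V₁).
W = (1.42)(8.314)(441) × ln(6.21/25.9)
  = 5206 × -1.428
W_by_gas = -7435 J.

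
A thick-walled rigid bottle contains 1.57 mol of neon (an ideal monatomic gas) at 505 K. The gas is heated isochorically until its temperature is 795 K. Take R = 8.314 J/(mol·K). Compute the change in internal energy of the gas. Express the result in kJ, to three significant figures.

Constant volume ⇒ W = 0, so Q = ΔU = nCᵥΔT with Cᵥ = 3R/2 = 12.47 J/(mol·K).
ΔU = (1.57)(12.47)(795 − 505) = 5678 J.

ΔU ≈ 5.68 kJ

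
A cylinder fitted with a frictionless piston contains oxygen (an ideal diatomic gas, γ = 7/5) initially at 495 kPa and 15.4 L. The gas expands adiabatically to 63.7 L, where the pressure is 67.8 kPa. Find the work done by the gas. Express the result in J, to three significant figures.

W ≈ 8260 J

Adiabatic: W = (P₁V₁ − P₂V₂)/(γ − 1) with γ = 7/5.
P₁V₁ = 7623 J, P₂V₂ = 4319 J.
W = (7623 − 4319) / 0.4 = 8260 J.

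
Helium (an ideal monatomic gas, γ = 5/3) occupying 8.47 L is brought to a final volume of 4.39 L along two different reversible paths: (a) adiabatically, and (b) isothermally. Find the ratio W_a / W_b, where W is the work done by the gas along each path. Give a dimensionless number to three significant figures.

Path (a) adiabatic: W = P₁V₁(1 − (V₁/V₂)^(γ−1))/(γ−1) → W_a/(P₁V₁) = -0.8247.
Path (b) isothermal: W = P₁V₁ ln(V₂/V₁) → W_b/(P₁V₁) = -0.6572.
W_a / W_b = -0.8247 / -0.6572 = 1.255.

W_a / W_b ≈ 1.25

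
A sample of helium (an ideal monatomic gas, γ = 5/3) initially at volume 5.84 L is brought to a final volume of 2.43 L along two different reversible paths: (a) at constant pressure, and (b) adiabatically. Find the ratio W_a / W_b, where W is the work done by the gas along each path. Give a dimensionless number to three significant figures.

W_a / W_b ≈ 0.490

Path (a) isobaric: W = P₁(V₂ − V₁) → W_a/(P₁V₁) = -0.5839.
Path (b) adiabatic: W = P₁V₁(1 − (V₁/V₂)^(γ−1))/(γ−1) → W_b/(P₁V₁) = -1.191.
W_a / W_b = -0.5839 / -1.191 = 0.4901.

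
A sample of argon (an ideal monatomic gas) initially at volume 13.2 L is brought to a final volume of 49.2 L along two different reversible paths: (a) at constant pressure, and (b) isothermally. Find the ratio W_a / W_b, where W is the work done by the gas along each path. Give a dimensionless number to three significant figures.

W_a / W_b ≈ 2.07

Path (a) isobaric: W = P₁(V₂ − V₁) → W_a/(P₁V₁) = 2.727.
Path (b) isothermal: W = P₁V₁ ln(V₂/V₁) → W_b/(P₁V₁) = 1.316.
W_a / W_b = 2.727 / 1.316 = 2.073.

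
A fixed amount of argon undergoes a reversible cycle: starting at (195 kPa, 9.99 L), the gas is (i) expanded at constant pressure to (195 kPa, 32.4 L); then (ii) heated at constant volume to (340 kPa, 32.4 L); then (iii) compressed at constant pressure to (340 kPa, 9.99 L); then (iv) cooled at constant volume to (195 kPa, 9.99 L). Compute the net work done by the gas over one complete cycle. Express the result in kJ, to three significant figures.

Constant-volume legs do no work.
W(i) = (195)(32.4 − 9.99) = 4370 J; W(iii) = (340)(9.99 − 32.4) = -7619 J.
W_net = 4370 − 7619 = -3249 J (the counter-clockwise enclosed area).

W_net ≈ -3.25 kJ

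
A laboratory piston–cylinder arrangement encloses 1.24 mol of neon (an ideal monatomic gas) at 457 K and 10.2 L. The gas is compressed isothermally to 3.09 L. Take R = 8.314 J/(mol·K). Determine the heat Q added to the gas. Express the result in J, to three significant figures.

Q ≈ -5630 J

Isothermal ⇒ ΔU = 0, so Q = W = nRT ln(V₂/V₁).
Q = (1.24)(8.314)(457) ln(3.09/10.2) = 4711 × -1.194 = -5626 J.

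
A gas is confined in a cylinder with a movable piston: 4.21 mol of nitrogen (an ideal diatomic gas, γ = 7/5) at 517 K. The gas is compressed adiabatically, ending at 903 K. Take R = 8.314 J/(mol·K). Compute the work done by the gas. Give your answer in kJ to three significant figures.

W ≈ -33.8 kJ

Adiabatic ⇒ Q = 0, so W_by = −ΔU = nCᵥ(T₁ − T₂).
Cᵥ = 5R/2 = 20.79 J/(mol·K).
W = (4.21)(20.79)(517 − 903) = -33777 J.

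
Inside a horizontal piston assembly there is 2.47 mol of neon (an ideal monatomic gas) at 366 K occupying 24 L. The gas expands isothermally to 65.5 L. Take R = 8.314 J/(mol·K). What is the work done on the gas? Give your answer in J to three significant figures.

Isothermal: W = nRT ln(V₂/V₁).
W = (2.47)(8.314)(366) × ln(65.5/24)
  = 7516 × 1.004
W_by_gas = 7546 J; work on gas = −W_by = -7546 J.

W ≈ -7550 J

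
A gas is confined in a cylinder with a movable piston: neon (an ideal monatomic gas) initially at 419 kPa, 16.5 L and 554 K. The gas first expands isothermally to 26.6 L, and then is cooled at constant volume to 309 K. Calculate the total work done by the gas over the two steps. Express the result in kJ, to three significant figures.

Step 1 (isothermal): W = P₁V₁ ln(V₂/V₁) = (6914) ln(26.6/16.5) = 3302 J.
Step 2 (isochoric): W = 0 (constant volume).
W_total = 3302 + 0 = 3302 J.

W_total ≈ 3.30 kJ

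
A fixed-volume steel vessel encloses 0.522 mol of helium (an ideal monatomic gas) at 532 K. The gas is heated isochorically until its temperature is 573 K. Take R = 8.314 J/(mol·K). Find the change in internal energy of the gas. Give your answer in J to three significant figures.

ΔU ≈ 267 J

Constant volume ⇒ W = 0, so Q = ΔU = nCᵥΔT with Cᵥ = 3R/2 = 12.47 J/(mol·K).
ΔU = (0.522)(12.47)(573 − 532) = 266.9 J.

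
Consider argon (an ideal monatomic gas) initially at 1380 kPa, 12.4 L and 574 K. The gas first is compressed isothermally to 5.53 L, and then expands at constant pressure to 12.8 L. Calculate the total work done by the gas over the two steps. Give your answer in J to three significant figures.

W_total ≈ 8680 J

Step 1 (isothermal): W = P₁V₁ ln(V₂/V₁) = (17112) ln(5.53/12.4) = -13818 J.
After step 1: P = 3094 kPa, V = 5.53 L, T = 574 K.
Step 2 (isobaric): W = PΔV = (3094 kPa)(12.8 − 5.53 L) = 22496 J.
W_total = -13818 + 22496 = 8678 J.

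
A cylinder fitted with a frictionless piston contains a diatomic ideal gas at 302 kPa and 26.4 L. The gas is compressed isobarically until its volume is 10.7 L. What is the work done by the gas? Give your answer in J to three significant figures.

W ≈ -4740 J

Isobaric: W = P ΔV.
W = (302 kPa)(10.7 − 26.4 L) = (302)(-15.7) = -4741 J.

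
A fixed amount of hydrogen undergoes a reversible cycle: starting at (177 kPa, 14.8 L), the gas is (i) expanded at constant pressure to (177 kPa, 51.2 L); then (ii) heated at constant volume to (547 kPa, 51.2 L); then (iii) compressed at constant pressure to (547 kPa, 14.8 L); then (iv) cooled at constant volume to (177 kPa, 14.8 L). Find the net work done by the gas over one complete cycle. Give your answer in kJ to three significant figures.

Constant-volume legs do no work.
W(i) = (177)(51.2 − 14.8) = 6443 J; W(iii) = (547)(14.8 − 51.2) = -19911 J.
W_net = 6443 − 19911 = -13468 J (the counter-clockwise enclosed area).

W_net ≈ -13.5 kJ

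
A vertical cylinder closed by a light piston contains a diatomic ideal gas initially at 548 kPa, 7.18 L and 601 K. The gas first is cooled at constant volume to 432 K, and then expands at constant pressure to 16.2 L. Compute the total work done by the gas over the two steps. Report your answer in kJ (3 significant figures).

Step 1 (isochoric): W = 0 (constant volume).
After step 1: P = 393.9 kPa (V unchanged).
Step 2 (isobaric): W = PΔV = (393.9 kPa)(16.2 − 7.18 L) = 3553 J.
W_total = 0 + 3553 = 3553 J.

W_total ≈ 3.55 kJ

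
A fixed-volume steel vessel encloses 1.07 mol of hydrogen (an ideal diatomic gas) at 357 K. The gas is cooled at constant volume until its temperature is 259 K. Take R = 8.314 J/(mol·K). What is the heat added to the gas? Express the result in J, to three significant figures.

Constant volume ⇒ W = 0, so Q = ΔU = nCᵥΔT with Cᵥ = 5R/2 = 20.79 J/(mol·K).
ΔU = (1.07)(20.79)(259 − 357) = -2180 J.

Q ≈ -2180 J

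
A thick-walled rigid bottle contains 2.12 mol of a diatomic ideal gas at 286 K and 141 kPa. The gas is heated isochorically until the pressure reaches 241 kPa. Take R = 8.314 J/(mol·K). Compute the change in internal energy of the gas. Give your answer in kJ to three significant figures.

ΔU ≈ 8.94 kJ

Constant volume ⇒ W = 0, so Q = ΔU = nCᵥΔT with Cᵥ = 5R/2 = 20.79 J/(mol·K).
At constant V, T₂/T₁ = P₂/P₁ ⇒ ΔT = T₁(P₂/P₁ − 1) = 286·(241/141 − 1) = 202.8 K.
ΔU = (2.12)(20.79)(202.8) = 8938 J.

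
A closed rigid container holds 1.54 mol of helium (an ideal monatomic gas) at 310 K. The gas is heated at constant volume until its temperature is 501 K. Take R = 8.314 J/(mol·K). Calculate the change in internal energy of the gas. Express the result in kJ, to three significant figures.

Constant volume ⇒ W = 0, so Q = ΔU = nCᵥΔT with Cᵥ = 3R/2 = 12.47 J/(mol·K).
ΔU = (1.54)(12.47)(501 − 310) = 3668 J.

ΔU ≈ 3.67 kJ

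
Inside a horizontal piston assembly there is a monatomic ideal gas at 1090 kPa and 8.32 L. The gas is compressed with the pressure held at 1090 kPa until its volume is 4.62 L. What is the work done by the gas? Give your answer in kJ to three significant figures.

Isobaric: W = P ΔV.
W = (1090 kPa)(4.62 − 8.32 L) = (1090)(-3.7) = -4033 J.

W ≈ -4.03 kJ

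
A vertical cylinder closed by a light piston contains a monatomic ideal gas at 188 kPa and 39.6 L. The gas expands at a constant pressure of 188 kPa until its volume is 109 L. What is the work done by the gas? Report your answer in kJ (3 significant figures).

W ≈ 13.0 kJ

Isobaric: W = P ΔV.
W = (188 kPa)(109 − 39.6 L) = (188)(69.4) = 13047 J.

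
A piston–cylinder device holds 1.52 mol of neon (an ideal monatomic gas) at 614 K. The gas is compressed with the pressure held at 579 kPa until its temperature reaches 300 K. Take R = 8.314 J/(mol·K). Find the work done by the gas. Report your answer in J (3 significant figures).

W ≈ -3970 J

Isobaric: W = P ΔV = nR ΔT.
W = (1.52)(8.314)(300 − 614) = -3968 J.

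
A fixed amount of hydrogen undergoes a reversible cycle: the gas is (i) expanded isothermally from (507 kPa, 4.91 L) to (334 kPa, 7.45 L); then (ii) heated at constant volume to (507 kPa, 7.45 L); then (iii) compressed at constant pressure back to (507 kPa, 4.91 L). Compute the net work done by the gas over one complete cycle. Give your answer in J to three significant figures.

Leg (i): W = PᵢVᵢ ln(V_f/Vᵢ) = (2489) ln(7.45/4.91) = 1038 J.
Leg (ii): W = 0.
Leg (iii): W = PΔV = (507)(4.91 − 7.45) = -1288 J.
W_net = 1038 − 1288 = -249.9 J.

W_net ≈ -250 J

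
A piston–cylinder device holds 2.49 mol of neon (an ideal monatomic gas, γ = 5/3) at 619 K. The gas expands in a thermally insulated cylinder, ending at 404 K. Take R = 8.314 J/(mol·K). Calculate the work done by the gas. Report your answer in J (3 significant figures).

W ≈ 6680 J

Adiabatic ⇒ Q = 0, so W_by = −ΔU = nCᵥ(T₁ − T₂).
Cᵥ = 3R/2 = 12.47 J/(mol·K).
W = (2.49)(12.47)(619 − 404) = 6676 J.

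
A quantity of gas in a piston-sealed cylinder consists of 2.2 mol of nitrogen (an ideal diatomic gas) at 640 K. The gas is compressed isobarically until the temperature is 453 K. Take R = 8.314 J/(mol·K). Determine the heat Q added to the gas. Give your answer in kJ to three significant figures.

Isobaric: W = nRΔT = (2.2)(8.314)(-187) = -3420 J.
ΔU = nCᵥΔT with Cᵥ = 5R/2: ΔU = (2.2)(20.79)(-187) = -8551 J.
Q = ΔU + W = -8551 − 3420 = -11971 J.

Q ≈ -12.0 kJ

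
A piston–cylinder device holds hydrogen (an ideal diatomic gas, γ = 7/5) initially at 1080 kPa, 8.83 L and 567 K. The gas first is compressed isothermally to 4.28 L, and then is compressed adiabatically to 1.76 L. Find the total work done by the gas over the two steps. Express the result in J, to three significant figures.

W_total ≈ -17100 J

Step 1 (isothermal): W = P₁V₁ ln(V₂/V₁) = (9536) ln(4.28/8.83) = -6906 J.
After step 1: P = 2228 kPa, V = 4.28 L, T = 567 K.
Step 2 (adiabatic): W = (P₁V₁ − P₂V₂)/(γ−1) = (9536 − 13607)/0.4 = -10176 J.
W_total = -6906 − 10176 = -17082 J.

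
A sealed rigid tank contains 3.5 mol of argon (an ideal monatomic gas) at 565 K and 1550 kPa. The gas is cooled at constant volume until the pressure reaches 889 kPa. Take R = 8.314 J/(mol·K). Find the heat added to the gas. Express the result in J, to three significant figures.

Constant volume ⇒ W = 0, so Q = ΔU = nCᵥΔT with Cᵥ = 3R/2 = 12.47 J/(mol·K).
At constant V, T₂/T₁ = P₂/P₁ ⇒ ΔT = T₁(P₂/P₁ − 1) = 565·(889/1550 − 1) = -240.9 K.
ΔU = (3.5)(12.47)(-240.9) = -10517 J.

Q ≈ -10500 J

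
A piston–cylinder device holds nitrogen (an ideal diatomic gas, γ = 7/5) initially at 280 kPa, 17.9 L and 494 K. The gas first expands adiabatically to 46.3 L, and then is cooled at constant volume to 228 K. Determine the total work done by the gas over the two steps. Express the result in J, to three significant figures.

Step 1 (adiabatic): W = (P₁V₁ − P₂V₂)/(γ−1) = (5012 − 3427)/0.4 = 3962 J.
Step 2 (isochoric): W = 0 (constant volume).
W_total = 3962 + 0 = 3962 J.

W_total ≈ 3960 J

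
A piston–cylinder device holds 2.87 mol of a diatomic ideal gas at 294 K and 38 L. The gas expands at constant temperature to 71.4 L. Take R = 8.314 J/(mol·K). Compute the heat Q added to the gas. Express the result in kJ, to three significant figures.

Isothermal ⇒ ΔU = 0, so Q = W = nRT ln(V₂/V₁).
Q = (2.87)(8.314)(294) ln(71.4/38) = 7015 × 0.6307 = 4425 J.

Q ≈ 4.42 kJ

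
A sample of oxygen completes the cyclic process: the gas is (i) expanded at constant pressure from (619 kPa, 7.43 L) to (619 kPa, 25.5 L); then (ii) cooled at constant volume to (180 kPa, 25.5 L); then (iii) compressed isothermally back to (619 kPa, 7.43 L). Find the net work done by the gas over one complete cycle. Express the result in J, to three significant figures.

W_net ≈ 5530 J

Leg (i): W = PΔV = (619)(25.5 − 7.43) = 11185 J.
Leg (ii): W = 0.
Leg (iii): W = PᵢVᵢ ln(V_f/Vᵢ) = (4590) ln(7.43/25.5) = -5660 J.
W_net = 11185 − 5660 = 5525 J.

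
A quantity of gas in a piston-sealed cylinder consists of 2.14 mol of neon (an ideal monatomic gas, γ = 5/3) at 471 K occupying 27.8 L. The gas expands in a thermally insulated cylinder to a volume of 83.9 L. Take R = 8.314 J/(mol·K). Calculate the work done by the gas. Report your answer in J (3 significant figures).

W ≈ 6550 J

Adiabatic: TV^(γ−1) = const with γ = 5/3.
T₂ = T₁ (V₁/V₂)^(γ−1) = 471 × (27.8/83.9)^0.667 = 471 × 0.4788 = 225.5 K.
W_by = nCᵥ(T₁ − T₂) = (2.14)(12.47)(471 − 225.5) = 6551 J.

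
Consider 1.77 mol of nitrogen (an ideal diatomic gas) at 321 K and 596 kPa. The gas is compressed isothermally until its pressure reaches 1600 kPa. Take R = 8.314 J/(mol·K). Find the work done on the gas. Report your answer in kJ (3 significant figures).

Isothermal process: W = nRT ln(V₂/V₁) = nRT ln(P₁/P₂).
W = (1.77)(8.314)(321) × ln(596/1600)
  = 4724 × ln(0.3725) = 4724 × -0.9875
W_by_gas = -4665 J; work on gas = −W_by = 4665 J.

W ≈ 4.66 kJ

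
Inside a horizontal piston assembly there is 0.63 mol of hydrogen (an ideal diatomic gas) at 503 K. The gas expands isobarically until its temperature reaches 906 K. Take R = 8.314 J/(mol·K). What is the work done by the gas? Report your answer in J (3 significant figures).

W ≈ 2110 J

Isobaric: W = P ΔV = nR ΔT.
W = (0.63)(8.314)(906 − 503) = 2111 J.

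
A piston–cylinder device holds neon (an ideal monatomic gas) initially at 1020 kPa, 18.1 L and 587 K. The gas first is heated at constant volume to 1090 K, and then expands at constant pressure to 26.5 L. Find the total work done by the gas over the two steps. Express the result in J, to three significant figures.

Step 1 (isochoric): W = 0 (constant volume).
After step 1: P = 1894 kPa (V unchanged).
Step 2 (isobaric): W = PΔV = (1894 kPa)(26.5 − 18.1 L) = 15910 J.
W_total = 0 + 15910 = 15910 J.

W_total ≈ 15900 J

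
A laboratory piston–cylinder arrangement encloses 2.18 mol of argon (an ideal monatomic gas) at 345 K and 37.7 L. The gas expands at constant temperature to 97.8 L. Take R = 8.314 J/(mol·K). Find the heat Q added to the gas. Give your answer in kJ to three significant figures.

Q ≈ 5.96 kJ

Isothermal ⇒ ΔU = 0, so Q = W = nRT ln(V₂/V₁).
Q = (2.18)(8.314)(345) ln(97.8/37.7) = 6253 × 0.9533 = 5961 J.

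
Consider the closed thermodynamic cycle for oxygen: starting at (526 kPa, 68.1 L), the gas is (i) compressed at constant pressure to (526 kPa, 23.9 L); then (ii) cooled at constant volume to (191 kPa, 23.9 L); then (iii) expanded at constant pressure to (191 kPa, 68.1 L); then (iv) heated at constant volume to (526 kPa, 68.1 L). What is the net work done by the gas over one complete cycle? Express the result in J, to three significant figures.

W_net ≈ -14800 J

Constant-volume legs do no work.
W(i) = (526)(23.9 − 68.1) = -23249 J; W(iii) = (191)(68.1 − 23.9) = 8442 J.
W_net = -23249 + 8442 = -14807 J (the counter-clockwise enclosed area).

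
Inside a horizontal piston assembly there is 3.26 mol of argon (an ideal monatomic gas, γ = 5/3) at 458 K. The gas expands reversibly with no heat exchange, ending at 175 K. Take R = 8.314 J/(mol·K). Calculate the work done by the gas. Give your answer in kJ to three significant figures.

W ≈ 11.5 kJ

Adiabatic ⇒ Q = 0, so W_by = −ΔU = nCᵥ(T₁ − T₂).
Cᵥ = 3R/2 = 12.47 J/(mol·K).
W = (3.26)(12.47)(458 − 175) = 11505 J.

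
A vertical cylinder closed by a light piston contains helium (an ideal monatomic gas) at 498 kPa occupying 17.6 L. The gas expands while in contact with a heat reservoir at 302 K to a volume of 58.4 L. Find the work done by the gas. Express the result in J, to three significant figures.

W ≈ 10500 J

Isothermal: W = nRT ln(V₂/V₁) = P₁V₁ ln(V₂/V₁).
P₁V₁ = (498 kPa)(17.6 L) = 8765 J.
W = 8765 × ln(58.4/17.6) = 8765 × 1.199
W_by_gas = 10513 J.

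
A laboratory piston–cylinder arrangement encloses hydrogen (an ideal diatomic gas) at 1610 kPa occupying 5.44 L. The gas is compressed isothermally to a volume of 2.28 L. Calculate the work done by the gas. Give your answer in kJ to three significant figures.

W ≈ -7.62 kJ

Isothermal: W = nRT ln(V₂/V₁) = P₁V₁ ln(V₂/V₁).
P₁V₁ = (1610 kPa)(5.44 L) = 8758 J.
W = 8758 × ln(2.28/5.44) = 8758 × -0.8696
W_by_gas = -7616 J.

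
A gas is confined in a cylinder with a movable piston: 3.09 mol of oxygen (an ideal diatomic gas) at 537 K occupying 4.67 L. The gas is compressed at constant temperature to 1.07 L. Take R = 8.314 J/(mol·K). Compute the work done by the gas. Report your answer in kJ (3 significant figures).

W ≈ -20.3 kJ

Isothermal: W = nRT ln(V₂/V₁).
W = (3.09)(8.314)(537) × ln(1.07/4.67)
  = 13796 × -1.474
W_by_gas = -20328 J.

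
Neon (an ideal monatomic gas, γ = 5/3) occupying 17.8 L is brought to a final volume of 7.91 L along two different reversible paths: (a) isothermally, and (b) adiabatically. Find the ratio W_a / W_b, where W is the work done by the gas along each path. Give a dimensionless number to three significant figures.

Path (a) isothermal: W = P₁V₁ ln(V₂/V₁) → W_a/(P₁V₁) = -0.8111.
Path (b) adiabatic: W = P₁V₁(1 − (V₁/V₂)^(γ−1))/(γ−1) → W_b/(P₁V₁) = -1.076.
W_a / W_b = -0.8111 / -1.076 = 0.7539.

W_a / W_b ≈ 0.754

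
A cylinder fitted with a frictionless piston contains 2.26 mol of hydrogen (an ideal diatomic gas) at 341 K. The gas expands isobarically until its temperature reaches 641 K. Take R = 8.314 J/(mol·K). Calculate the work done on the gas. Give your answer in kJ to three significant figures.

Isobaric: W = P ΔV = nR ΔT.
W = (2.26)(8.314)(641 − 341) = 5637 J.
Work on gas = −W_by = -5637 J.

W ≈ -5.64 kJ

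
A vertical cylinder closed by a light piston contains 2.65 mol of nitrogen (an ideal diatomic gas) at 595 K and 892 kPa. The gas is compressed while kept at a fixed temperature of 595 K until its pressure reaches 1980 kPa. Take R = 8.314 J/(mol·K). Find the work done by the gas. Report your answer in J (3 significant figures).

W ≈ -10500 J

Isothermal process: W = nRT ln(V₂/V₁) = nRT ln(P₁/P₂).
W = (2.65)(8.314)(595) × ln(892/1980)
  = 13109 × ln(0.4505) = 13109 × -0.7974
W_by_gas = -10453 J.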